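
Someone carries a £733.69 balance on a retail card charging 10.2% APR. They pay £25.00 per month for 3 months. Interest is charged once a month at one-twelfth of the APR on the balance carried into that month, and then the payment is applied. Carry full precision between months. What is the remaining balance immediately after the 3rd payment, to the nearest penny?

£676.92

Monthly rate r = 10.2%/12 = 0.85% = 0.0085.
Each month: B ← B·(1+r) − £25.00.
Month 1: interest £6.24; balance after payment £714.93.
Month 2: interest £6.08; balance after payment £696.00.
Month 3: interest £5.92; balance after payment £676.92.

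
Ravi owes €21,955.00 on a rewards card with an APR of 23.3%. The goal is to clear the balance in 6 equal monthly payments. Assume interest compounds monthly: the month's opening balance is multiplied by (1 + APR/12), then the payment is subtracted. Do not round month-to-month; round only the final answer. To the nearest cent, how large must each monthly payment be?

Monthly rate r = 23.3%/12 = 1.94167% = 0.0194167.
Level-payment amortization: P = B₀·r / (1 − (1+r)^(−n)) = 21955.00·0.0194167 / (1 − 1.01942^(−6)).
Denominator 1 − (1+r)^(−6) = 0.108975549.
P = 426.293 / 0.108975549 ≈ 3911.82.

€3,911.82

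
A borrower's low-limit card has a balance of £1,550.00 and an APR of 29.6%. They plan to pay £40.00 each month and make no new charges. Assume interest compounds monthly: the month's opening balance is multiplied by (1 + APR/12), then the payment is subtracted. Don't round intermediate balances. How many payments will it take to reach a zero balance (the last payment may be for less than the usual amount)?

Monthly rate r = 29.6%/12 = 2.46667% = 0.0246667.
Recurrence: B ← B·(1+r) − £40.00.
Month 1: interest £38.23; balance after payment £1,548.23.
Month 2: interest £38.19; balance after payment £1,546.42.
Closed form: n = −ln(1 − rB₀/P)/ln(1+r) = −ln(0.044167)/ln(1.02467) ≈ 128.031, so the balance reaches zero during payment 129.

129 payments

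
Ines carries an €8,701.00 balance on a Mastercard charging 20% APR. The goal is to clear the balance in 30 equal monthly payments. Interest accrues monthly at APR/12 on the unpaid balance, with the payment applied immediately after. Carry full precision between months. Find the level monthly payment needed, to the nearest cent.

€370.92

Monthly rate r = 20%/12 = 1.66667% = 0.0166667.
Level-payment amortization: P = B₀·r / (1 − (1+r)^(−n)) = 8701.00·0.0166667 / (1 − 1.01667^(−30)).
Denominator 1 − (1+r)^(−30) = 0.390964706.
P = 145.017 / 0.390964706 ≈ 370.92.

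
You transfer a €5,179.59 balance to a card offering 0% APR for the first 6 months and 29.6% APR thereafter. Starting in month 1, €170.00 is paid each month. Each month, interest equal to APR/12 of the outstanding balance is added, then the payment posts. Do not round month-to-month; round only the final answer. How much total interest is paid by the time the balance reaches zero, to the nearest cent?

Promo months 1–6 at r₀ = 0%/12 = 0; months 7+ at r₁ = 29.6%/12 = 0.0246667.
After month 6 (no interest yet): B = €5,179.59 − 6·€170.00 = €4,159.59.
Then at r₁ with €170.00/mo: n₂ = −ln(1 − r₁·B/P)/ln(1+r₁) ≈ 37.97 → 38 more payments.
Total paid = 43·€170.00 + €164.77 = €7,474.77; interest = €7,474.77 − €5,179.59 = €2,295.18.

€2,295.18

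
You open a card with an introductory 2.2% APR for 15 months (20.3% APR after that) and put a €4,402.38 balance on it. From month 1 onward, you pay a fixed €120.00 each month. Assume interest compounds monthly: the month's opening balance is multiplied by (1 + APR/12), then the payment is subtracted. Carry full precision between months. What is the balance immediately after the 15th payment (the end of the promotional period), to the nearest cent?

€2,701.73

Promo months 1–15 at r₀ = 2.2%/12 = 0.00183333; months 16+ at r₁ = 20.3%/12 = 0.0169167.
After month 15: iterate B ← B·(1+r₀) − €120.00 for 15 months → €2,701.73.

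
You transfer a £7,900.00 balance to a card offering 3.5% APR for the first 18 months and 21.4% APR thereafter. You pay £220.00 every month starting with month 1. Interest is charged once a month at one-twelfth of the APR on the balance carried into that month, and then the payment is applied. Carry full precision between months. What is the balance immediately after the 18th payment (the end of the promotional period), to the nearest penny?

£4,265.48

Promo months 1–18 at r₀ = 3.5%/12 = 0.00291667; months 19+ at r₁ = 21.4%/12 = 0.0178333.
After month 18: iterate B ← B·(1+r₀) − £220.00 for 18 months → £4,265.48.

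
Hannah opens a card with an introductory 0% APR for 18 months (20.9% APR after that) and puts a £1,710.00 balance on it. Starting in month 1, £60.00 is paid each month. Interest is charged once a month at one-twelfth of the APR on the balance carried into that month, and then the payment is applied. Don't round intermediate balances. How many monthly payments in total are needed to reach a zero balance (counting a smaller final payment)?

Promo months 1–18 at r₀ = 0%/12 = 0; months 19+ at r₁ = 20.9%/12 = 0.0174167.
After month 18 (no interest yet): B = £1,710.00 − 18·£60.00 = £630.00.
Then at r₁ with £60.00/mo: n₂ = −ln(1 − r₁·B/P)/ln(1+r₁) ≈ 11.70 → 12 more payments.

30 months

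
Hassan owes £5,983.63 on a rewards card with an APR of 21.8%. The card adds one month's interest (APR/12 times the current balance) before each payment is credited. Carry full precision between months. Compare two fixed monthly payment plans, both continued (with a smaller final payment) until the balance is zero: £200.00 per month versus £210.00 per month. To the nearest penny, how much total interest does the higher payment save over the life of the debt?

Monthly rate r = 21.8%/12 = 1.81667% = 0.0181667.
At £200.00/mo: n = ⌈−ln(1 − rB₀/P)/ln(1+r)⌉ = 44 payments (last £111.97); total interest = total paid − £5,983.63 = £2,728.34.
At £210.00/mo: 41 payments (last £104.31); total interest £2,520.68.
Interest saved = £2,728.34 − £2,520.68 = £207.66.

£207.66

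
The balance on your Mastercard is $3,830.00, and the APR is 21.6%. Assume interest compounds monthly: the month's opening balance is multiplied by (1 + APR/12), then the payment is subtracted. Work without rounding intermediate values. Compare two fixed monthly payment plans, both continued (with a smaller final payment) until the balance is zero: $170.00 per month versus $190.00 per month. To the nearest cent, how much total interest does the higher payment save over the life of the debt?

$155.37

Monthly rate r = 21.6%/12 = 1.8% = 0.018.
At $170.00/mo: n = ⌈−ln(1 − rB₀/P)/ln(1+r)⌉ = 30 payments (last $26.18); total interest = total paid − $3,830.00 = $1,126.18.
At $190.00/mo: 26 payments (last $50.81); total interest $970.81.
Interest saved = $1,126.18 − $970.81 = $155.37.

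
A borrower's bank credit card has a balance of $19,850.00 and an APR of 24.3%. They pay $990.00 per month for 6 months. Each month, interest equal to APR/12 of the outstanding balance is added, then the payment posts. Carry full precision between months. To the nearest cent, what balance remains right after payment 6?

$16,138.26

Monthly rate r = 24.3%/12 = 2.025% = 0.02025.
Each month: B ← B·(1+r) − $990.00.
Month 1: interest $401.96; balance after payment $19,261.96.
Month 2: interest $390.05; balance after payment $18,662.02.
Month 3: interest $377.91; balance after payment $18,049.92.
Month 4: interest $365.51; balance after payment $17,425.43.
Month 5: interest $352.87; balance after payment $16,788.30.
Month 6: interest $339.96; balance after payment $16,138.26.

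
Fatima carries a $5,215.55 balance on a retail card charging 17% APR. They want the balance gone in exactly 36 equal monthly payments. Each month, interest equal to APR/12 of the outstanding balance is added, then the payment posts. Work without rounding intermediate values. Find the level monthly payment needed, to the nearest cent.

$185.95

Monthly rate r = 17%/12 = 1.41667% = 0.0141667.
Level-payment amortization: P = B₀·r / (1 − (1+r)^(−n)) = 5215.55·0.0141667 / (1 − 1.01417^(−36)).
Denominator 1 − (1+r)^(−36) = 0.397351553.
P = 73.887 / 0.397351553 ≈ 185.95.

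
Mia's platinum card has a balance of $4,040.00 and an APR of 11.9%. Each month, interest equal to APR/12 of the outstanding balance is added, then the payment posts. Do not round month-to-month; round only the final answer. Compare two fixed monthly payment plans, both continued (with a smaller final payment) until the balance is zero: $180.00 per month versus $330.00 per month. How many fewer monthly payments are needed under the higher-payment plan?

Monthly rate r = 11.9%/12 = 0.991667% = 0.00991667.
At $180.00/mo: n = ⌈−ln(1 − rB₀/P)/ln(1+r)⌉ = 26 payments (last $92.73); total interest = total paid − $4,040.00 = $552.73.
At $330.00/mo: 14 payments (last $38.58); total interest $288.58.
Payments saved = 26 − 14 = 12.

12 fewer payments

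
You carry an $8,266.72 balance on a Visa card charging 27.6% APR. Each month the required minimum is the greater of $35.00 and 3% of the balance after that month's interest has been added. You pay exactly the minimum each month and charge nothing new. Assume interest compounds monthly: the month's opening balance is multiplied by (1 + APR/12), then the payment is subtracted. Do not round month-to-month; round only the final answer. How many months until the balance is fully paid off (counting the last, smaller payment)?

Monthly rate r = 27.6%/12 = 2.3% = 0.023.
While 3% of the post-interest balance exceeds $35.00, each month B ← (B·(1+r))·(1 − 0.03), i.e. B shrinks by the factor (1+r)·0.97 = 0.99231.
This holds for months 1–257. Entering month 258 the balance is $1,136.86; 3% of the post-interest balance is now below $35.00, so the flat $35.00 minimum applies from here.
From month 258 a fixed $35.00 at rate r clears $1,136.86 in 61 more payments. Total: 257 + 61 = 318 months.

318 months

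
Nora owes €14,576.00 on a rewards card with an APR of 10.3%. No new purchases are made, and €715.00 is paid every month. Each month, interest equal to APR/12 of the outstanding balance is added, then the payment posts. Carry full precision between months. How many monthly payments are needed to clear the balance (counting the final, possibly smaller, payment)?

23 payments

Monthly rate r = 10.3%/12 = 0.858333% = 0.00858333.
Recurrence: B ← B·(1+r) − €715.00.
Month 1: interest €125.11; balance after payment €13,986.11.
Month 2: interest €120.05; balance after payment €13,391.16.
Closed form: n = −ln(1 − rB₀/P)/ln(1+r) = −ln(0.82502)/ln(1.00858) ≈ 22.505, so the balance reaches zero during payment 23.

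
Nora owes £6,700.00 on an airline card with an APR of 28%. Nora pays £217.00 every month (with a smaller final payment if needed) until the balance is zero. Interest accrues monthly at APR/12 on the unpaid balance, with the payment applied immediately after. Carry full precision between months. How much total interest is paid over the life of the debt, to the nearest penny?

£5,291.11

Monthly rate r = 28%/12 = 2.33333% = 0.0233333.
Payoff takes n = ⌈−ln(1 − rB₀/P)/ln(1+r)⌉ = ⌈55.256⌉ = 56 payments; the last is £56.11.
Total paid = 55·£217.00 + £56.11 = £11,991.11.
Total interest = total paid − principal = £11,991.11 − £6,700.00 = £5,291.11.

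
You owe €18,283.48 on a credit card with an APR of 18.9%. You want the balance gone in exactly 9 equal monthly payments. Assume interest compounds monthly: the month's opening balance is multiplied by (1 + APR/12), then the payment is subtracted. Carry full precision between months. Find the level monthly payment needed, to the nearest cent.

Monthly rate r = 18.9%/12 = 1.575% = 0.01575.
Level-payment amortization: P = B₀·r / (1 − (1+r)^(−n)) = 18283.48·0.01575 / (1 − 1.01575^(−9)).
Denominator 1 − (1+r)^(−9) = 0.131202583.
P = 287.965 / 0.131202583 ≈ 2194.81.

€2,194.81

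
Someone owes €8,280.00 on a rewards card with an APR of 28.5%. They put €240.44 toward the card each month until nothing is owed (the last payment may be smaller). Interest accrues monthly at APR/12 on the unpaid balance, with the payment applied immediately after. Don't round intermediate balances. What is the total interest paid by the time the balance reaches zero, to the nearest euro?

Monthly rate r = 28.5%/12 = 2.375% = 0.02375.
Payoff takes n = ⌈−ln(1 − rB₀/P)/ln(1+r)⌉ = ⌈72.556⌉ = 73 payments; the last is €134.43.
Total paid = 72·€240.44 + €134.43 = €17,446.11.
Total interest = total paid − principal = €17,446.11 − €8,280.00 = €9,166.11.

€9,166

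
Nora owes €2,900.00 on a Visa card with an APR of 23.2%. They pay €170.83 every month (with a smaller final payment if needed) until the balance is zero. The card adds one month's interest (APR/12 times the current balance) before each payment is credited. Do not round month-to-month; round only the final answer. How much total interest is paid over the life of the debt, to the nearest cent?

Monthly rate r = 23.2%/12 = 1.93333% = 0.0193333.
Payoff takes n = ⌈−ln(1 − rB₀/P)/ln(1+r)⌉ = ⌈20.774⌉ = 21 payments; the last is €132.50.
Total paid = 20·€170.83 + €132.50 = €3,549.10.
Total interest = total paid − principal = €3,549.10 − €2,900.00 = €649.10.

€649.10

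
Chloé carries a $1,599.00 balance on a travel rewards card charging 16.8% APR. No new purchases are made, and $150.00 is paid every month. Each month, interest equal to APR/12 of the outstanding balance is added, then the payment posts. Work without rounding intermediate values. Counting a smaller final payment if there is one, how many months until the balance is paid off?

12 payments

Monthly rate r = 16.8%/12 = 1.4% = 0.014.
Recurrence: B ← B·(1+r) − $150.00.
Month 1: interest $22.39; balance after payment $1,471.39.
Month 2: interest $20.60; balance after payment $1,341.99.
Closed form: n = −ln(1 − rB₀/P)/ln(1+r) = −ln(0.85076)/ln(1.014) ≈ 11.625, so the balance reaches zero during payment 12.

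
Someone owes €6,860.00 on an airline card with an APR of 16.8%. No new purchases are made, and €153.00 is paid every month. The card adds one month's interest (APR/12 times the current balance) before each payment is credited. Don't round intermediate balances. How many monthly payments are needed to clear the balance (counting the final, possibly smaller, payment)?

Monthly rate r = 16.8%/12 = 1.4% = 0.014.
Recurrence: B ← B·(1+r) − €153.00.
Month 1: interest €96.04; balance after payment €6,803.04.
Month 2: interest €95.24; balance after payment €6,745.28.
Closed form: n = −ln(1 − rB₀/P)/ln(1+r) = −ln(0.37229)/ln(1.014) ≈ 71.071, so the balance reaches zero during payment 72.

72 payments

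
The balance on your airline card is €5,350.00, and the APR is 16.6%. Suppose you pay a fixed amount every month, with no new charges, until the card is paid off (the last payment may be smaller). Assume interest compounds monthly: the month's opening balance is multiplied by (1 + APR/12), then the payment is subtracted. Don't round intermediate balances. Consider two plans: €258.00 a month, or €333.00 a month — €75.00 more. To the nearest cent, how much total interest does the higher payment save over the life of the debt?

€256.41

Monthly rate r = 16.6%/12 = 1.38333% = 0.0138333.
At €258.00/mo: n = ⌈−ln(1 − rB₀/P)/ln(1+r)⌉ = 25 payments (last €157.13); total interest = total paid − €5,350.00 = €999.13.
At €333.00/mo: 19 payments (last €98.72); total interest €742.72.
Interest saved = €999.13 − €742.72 = €256.41.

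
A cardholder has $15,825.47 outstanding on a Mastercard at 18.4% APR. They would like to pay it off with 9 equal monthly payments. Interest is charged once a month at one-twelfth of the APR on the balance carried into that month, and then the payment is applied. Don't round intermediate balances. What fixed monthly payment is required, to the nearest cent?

$1,895.93

Monthly rate r = 18.4%/12 = 1.53333% = 0.0153333.
Level-payment amortization: P = B₀·r / (1 − (1+r)^(−n)) = 15825.47·0.0153333 / (1 − 1.01533^(−9)).
Denominator 1 − (1+r)^(−9) = 0.127988522.
P = 242.657 / 0.127988522 ≈ 1895.93.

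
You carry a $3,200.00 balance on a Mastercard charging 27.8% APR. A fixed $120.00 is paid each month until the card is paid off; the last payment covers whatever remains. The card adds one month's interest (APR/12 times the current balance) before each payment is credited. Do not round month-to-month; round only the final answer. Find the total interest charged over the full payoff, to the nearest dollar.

$1,839

Monthly rate r = 27.8%/12 = 2.31667% = 0.0231667.
Payoff takes n = ⌈−ln(1 − rB₀/P)/ln(1+r)⌉ = ⌈41.994⌉ = 42 payments; the last is $119.24.
Total paid = 41·$120.00 + $119.24 = $5,039.24.
Total interest = total paid − principal = $5,039.24 − $3,200.00 = $1,839.24.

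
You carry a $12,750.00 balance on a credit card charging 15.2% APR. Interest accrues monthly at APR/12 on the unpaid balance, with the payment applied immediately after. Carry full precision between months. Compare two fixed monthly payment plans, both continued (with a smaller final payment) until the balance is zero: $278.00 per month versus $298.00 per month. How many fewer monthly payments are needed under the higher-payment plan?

Monthly rate r = 15.2%/12 = 1.26667% = 0.0126667.
At $278.00/mo: n = ⌈−ln(1 − rB₀/P)/ln(1+r)⌉ = 70 payments (last $27.07); total interest = total paid − $12,750.00 = $6,459.07.
At $298.00/mo: 63 payments (last $8.76); total interest $5,734.76.
Payments saved = 70 − 63 = 7.

7 fewer payments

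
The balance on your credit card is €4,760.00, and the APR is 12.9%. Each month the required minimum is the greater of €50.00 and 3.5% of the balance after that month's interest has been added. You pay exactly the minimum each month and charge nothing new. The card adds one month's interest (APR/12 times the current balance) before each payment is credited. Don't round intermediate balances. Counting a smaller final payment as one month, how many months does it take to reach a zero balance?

Monthly rate r = 12.9%/12 = 1.075% = 0.01075.
While 3.5% of the post-interest balance exceeds €50.00, each month B ← (B·(1+r))·(1 − 0.035), i.e. B shrinks by the factor (1+r)·0.965 = 0.97537.
This holds for months 1–49. Entering month 50 the balance is €1,402.78; 3.5% of the post-interest balance is now below €50.00, so the flat €50.00 minimum applies from here.
From month 50 a fixed €50.00 at rate r clears €1,402.78 in 34 more payments. Total: 49 + 34 = 83 months.

83 months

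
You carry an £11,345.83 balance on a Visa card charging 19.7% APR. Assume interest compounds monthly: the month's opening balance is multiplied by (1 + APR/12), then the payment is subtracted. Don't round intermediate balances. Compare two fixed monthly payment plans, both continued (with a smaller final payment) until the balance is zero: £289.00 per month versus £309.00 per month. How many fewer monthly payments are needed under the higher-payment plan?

Monthly rate r = 19.7%/12 = 1.64167% = 0.0164167.
At £289.00/mo: n = ⌈−ln(1 − rB₀/P)/ln(1+r)⌉ = 64 payments (last £149.31); total interest = total paid − £11,345.83 = £7,010.48.
At £309.00/mo: 57 payments (last £217.05); total interest £6,175.22.
Payments saved = 64 − 57 = 7.

7 fewer payments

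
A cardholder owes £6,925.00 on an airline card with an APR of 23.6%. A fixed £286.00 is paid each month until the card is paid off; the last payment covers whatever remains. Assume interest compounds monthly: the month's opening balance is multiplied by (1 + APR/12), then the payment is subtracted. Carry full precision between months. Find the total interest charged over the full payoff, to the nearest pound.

£2,571

Monthly rate r = 23.6%/12 = 1.96667% = 0.0196667.
Payoff takes n = ⌈−ln(1 − rB₀/P)/ln(1+r)⌉ = ⌈33.202⌉ = 34 payments; the last is £58.23.
Total paid = 33·£286.00 + £58.23 = £9,496.23.
Total interest = total paid − principal = £9,496.23 − £6,925.00 = £2,571.23.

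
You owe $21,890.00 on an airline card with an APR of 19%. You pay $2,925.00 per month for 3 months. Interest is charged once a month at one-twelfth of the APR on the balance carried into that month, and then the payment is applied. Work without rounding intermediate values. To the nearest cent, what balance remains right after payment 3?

Monthly rate r = 19%/12 = 1.58333% = 0.0158333.
Each month: B ← B·(1+r) − $2,925.00.
Month 1: interest $346.59; balance after payment $19,311.59.
Month 2: interest $305.77; balance after payment $16,692.36.
Month 3: interest $264.30; balance after payment $14,031.65.

$14,031.65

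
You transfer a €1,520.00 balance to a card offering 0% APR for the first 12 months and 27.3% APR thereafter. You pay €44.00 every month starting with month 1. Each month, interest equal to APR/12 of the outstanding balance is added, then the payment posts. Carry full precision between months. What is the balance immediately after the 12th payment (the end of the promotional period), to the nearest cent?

Promo months 1–12 at r₀ = 0%/12 = 0; months 13+ at r₁ = 27.3%/12 = 0.02275.
After month 12 (no interest yet): B = €1,520.00 − 12·€44.00 = €992.00.

€992.00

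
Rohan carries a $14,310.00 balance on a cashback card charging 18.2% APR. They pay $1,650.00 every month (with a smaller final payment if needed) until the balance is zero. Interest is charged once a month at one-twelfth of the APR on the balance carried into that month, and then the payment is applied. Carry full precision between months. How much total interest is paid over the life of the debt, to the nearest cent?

Monthly rate r = 18.2%/12 = 1.51667% = 0.0151667.
Payoff takes n = ⌈−ln(1 − rB₀/P)/ln(1+r)⌉ = ⌈9.369⌉ = 10 payments; the last is $611.73.
Total paid = 9·$1,650.00 + $611.73 = $15,461.73.
Total interest = total paid − principal = $15,461.73 − $14,310.00 = $1,151.73.

$1,151.73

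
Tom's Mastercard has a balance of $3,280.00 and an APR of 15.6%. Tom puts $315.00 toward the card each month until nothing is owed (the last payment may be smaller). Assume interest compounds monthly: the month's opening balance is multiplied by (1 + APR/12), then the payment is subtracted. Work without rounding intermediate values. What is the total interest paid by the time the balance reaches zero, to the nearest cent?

Monthly rate r = 15.6%/12 = 1.3% = 0.013.
Payoff takes n = ⌈−ln(1 − rB₀/P)/ln(1+r)⌉ = ⌈11.261⌉ = 12 payments; the last is $82.57.
Total paid = 11·$315.00 + $82.57 = $3,547.57.
Total interest = total paid − principal = $3,547.57 − $3,280.00 = $267.57.

$267.57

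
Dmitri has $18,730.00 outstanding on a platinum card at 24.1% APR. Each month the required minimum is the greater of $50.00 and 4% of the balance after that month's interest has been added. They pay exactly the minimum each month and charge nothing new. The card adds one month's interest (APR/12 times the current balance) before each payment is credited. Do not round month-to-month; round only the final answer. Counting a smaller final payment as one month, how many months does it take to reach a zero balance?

165 months

Monthly rate r = 24.1%/12 = 2.00833% = 0.0200833.
While 4% of the post-interest balance exceeds $50.00, each month B ← (B·(1+r))·(1 − 0.04), i.e. B shrinks by the factor (1+r)·0.96 = 0.97928.
This holds for months 1–131. Entering month 132 the balance is $1,205.98; 4% of the post-interest balance is now below $50.00, so the flat $50.00 minimum applies from here.
From month 132 a fixed $50.00 at rate r clears $1,205.98 in 34 more payments. Total: 131 + 34 = 165 months.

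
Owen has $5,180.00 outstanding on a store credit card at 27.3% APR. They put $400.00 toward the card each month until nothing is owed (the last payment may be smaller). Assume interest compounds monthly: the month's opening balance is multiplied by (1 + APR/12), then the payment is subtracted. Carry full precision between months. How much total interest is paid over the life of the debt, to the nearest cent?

Monthly rate r = 27.3%/12 = 2.275% = 0.02275.
Payoff takes n = ⌈−ln(1 − rB₀/P)/ln(1+r)⌉ = ⌈15.515⌉ = 16 payments; the last is $207.07.
Total paid = 15·$400.00 + $207.07 = $6,207.07.
Total interest = total paid − principal = $6,207.07 − $5,180.00 = $1,027.07.

$1,027.07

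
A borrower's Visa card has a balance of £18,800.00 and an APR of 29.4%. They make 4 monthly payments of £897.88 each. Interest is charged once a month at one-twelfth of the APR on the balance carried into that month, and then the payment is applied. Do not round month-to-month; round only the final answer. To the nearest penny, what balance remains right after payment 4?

£16,985.54

Monthly rate r = 29.4%/12 = 2.45% = 0.0245.
Each month: B ← B·(1+r) − £897.88.
Month 1: interest £460.60; balance after payment £18,362.72.
Month 2: interest £449.89; balance after payment £17,914.73.
Month 3: interest £438.91; balance after payment £17,455.76.
Month 4: interest £427.67; balance after payment £16,985.54.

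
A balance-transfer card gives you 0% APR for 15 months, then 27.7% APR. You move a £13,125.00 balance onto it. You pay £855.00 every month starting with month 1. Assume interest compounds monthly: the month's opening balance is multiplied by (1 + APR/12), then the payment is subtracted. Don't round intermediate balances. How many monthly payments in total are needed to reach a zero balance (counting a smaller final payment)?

16 payments

Promo months 1–15 at r₀ = 0%/12 = 0; months 16+ at r₁ = 27.7%/12 = 0.0230833.
After month 15 (no interest yet): B = £13,125.00 − 15·£855.00 = £300.00.
Then at r₁ with £855.00/mo: n₂ = −ln(1 − r₁·B/P)/ln(1+r₁) ≈ 0.36 → 1 more payments.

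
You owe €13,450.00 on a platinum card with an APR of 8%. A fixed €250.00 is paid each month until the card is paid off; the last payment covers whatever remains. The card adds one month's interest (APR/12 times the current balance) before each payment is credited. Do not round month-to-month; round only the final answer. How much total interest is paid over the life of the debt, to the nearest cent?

€3,263.29

Monthly rate r = 8%/12 = 0.666667% = 0.00666667.
Payoff takes n = ⌈−ln(1 − rB₀/P)/ln(1+r)⌉ = ⌈66.853⌉ = 67 payments; the last is €213.29.
Total paid = 66·€250.00 + €213.29 = €16,713.29.
Total interest = total paid − principal = €16,713.29 − €13,450.00 = €3,263.29.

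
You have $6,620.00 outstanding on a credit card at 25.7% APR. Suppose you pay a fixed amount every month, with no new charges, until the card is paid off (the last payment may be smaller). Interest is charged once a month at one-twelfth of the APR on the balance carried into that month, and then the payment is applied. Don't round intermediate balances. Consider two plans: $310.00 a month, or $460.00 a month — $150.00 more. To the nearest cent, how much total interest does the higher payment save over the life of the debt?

$943.07

Monthly rate r = 25.7%/12 = 2.14167% = 0.0214167.
At $310.00/mo: n = ⌈−ln(1 − rB₀/P)/ln(1+r)⌉ = 29 payments (last $263.08); total interest = total paid − $6,620.00 = $2,323.08.
At $460.00/mo: 18 payments (last $180.01); total interest $1,380.01.
Interest saved = $2,323.08 − $1,380.01 = $943.07.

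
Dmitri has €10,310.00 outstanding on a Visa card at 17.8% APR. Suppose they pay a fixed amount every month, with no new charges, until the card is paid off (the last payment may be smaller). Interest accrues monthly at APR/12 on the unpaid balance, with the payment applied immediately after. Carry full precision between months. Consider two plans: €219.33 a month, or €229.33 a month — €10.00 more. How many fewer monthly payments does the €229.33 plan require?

Monthly rate r = 17.8%/12 = 1.48333% = 0.0148333.
At €219.33/mo: n = ⌈−ln(1 − rB₀/P)/ln(1+r)⌉ = 82 payments (last €33.42); total interest = total paid − €10,310.00 = €7,489.15.
At €229.33/mo: 75 payments (last €149.84); total interest €6,810.26.
Payments saved = 82 − 75 = 7.

7 fewer payments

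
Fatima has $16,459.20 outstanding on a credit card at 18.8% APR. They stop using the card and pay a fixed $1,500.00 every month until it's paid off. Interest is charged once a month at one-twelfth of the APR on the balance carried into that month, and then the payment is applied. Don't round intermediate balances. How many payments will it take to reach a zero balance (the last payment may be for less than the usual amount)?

13 payments

Monthly rate r = 18.8%/12 = 1.56667% = 0.0156667.
Recurrence: B ← B·(1+r) − $1,500.00.
Month 1: interest $257.86; balance after payment $15,217.06.
Month 2: interest $238.40; balance after payment $13,955.46.
Closed form: n = −ln(1 − rB₀/P)/ln(1+r) = −ln(0.82809)/ln(1.01567) ≈ 12.134, so the balance reaches zero during payment 13.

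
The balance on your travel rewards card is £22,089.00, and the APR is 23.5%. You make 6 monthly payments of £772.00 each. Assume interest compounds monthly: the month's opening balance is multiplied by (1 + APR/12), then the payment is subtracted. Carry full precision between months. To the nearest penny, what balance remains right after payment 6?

£19,950.11

Monthly rate r = 23.5%/12 = 1.95833% = 0.0195833.
Each month: B ← B·(1+r) − £772.00.
Month 1: interest £432.58; balance after payment £21,749.58.
Month 2: interest £425.93; balance after payment £21,403.51.
Month 3: interest £419.15; balance after payment £21,050.66.
Month 4: interest £412.24; balance after payment £20,690.90.
Month 5: interest £405.20; balance after payment £20,324.10.
Month 6: interest £398.01; balance after payment £19,950.11.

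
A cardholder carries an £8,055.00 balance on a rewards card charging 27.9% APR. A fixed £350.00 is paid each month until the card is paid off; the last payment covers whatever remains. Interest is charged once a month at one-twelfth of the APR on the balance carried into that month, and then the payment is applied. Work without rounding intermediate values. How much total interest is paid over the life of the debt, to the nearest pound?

Monthly rate r = 27.9%/12 = 2.325% = 0.02325.
Payoff takes n = ⌈−ln(1 − rB₀/P)/ln(1+r)⌉ = ⌈33.323⌉ = 34 payments; the last is £113.99.
Total paid = 33·£350.00 + £113.99 = £11,663.99.
Total interest = total paid − principal = £11,663.99 − £8,055.00 = £3,608.99.

£3,609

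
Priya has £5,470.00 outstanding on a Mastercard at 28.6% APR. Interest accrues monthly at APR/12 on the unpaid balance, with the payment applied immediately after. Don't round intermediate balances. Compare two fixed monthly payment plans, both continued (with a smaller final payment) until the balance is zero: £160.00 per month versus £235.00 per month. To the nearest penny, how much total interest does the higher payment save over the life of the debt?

£3,382.09

Monthly rate r = 28.6%/12 = 2.38333% = 0.0238333.
At £160.00/mo: n = ⌈−ln(1 − rB₀/P)/ln(1+r)⌉ = 72 payments (last £95.65); total interest = total paid − £5,470.00 = £5,985.65.
At £235.00/mo: 35 payments (last £83.56); total interest £2,603.56.
Interest saved = £5,985.65 − £2,603.56 = £3,382.09.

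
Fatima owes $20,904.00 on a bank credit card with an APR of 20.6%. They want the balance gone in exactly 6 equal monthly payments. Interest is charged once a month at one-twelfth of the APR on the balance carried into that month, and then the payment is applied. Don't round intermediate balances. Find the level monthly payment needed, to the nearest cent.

Monthly rate r = 20.6%/12 = 1.71667% = 0.0171667.
Level-payment amortization: P = B₀·r / (1 − (1+r)^(−n)) = 20904.00·0.0171667 / (1 − 1.01717^(−6)).
Denominator 1 − (1+r)^(−6) = 0.097084138.
P = 358.852 / 0.097084138 ≈ 3696.30.

$3,696.30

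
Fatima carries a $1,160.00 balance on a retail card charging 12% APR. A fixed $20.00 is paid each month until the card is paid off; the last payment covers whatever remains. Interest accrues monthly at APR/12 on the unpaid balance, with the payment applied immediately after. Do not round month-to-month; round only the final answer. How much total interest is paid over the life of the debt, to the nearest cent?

$583.68

Monthly rate r = 12%/12 = 1% = 0.01.
Payoff takes n = ⌈−ln(1 − rB₀/P)/ln(1+r)⌉ = ⌈87.183⌉ = 88 payments; the last is $3.68.
Total paid = 87·$20.00 + $3.68 = $1,743.68.
Total interest = total paid − principal = $1,743.68 − $1,160.00 = $583.68.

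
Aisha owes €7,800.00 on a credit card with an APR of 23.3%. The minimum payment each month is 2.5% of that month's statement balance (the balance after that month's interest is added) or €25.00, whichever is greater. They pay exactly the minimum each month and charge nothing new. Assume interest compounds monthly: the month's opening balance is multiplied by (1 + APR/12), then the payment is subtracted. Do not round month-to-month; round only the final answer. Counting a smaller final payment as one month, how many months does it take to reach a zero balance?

Monthly rate r = 23.3%/12 = 1.94167% = 0.0194167.
While 2.5% of the post-interest balance exceeds €25.00, each month B ← (B·(1+r))·(1 − 0.025), i.e. B shrinks by the factor (1+r)·0.975 = 0.99393.
This holds for months 1–341. Entering month 342 the balance is €978.61; 2.5% of the post-interest balance is now below €25.00, so the flat €25.00 minimum applies from here.
From month 342 a fixed €25.00 at rate r clears €978.61 in 75 more payments. Total: 341 + 75 = 416 months.

416 months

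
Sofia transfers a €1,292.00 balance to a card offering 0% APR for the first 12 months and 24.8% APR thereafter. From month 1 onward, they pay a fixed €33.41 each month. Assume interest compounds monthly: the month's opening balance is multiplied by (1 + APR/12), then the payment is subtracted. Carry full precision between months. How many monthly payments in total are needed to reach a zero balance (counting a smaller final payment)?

52 payments

Promo months 1–12 at r₀ = 0%/12 = 0; months 13+ at r₁ = 24.8%/12 = 0.0206667.
After month 12 (no interest yet): B = €1,292.00 − 12·€33.41 = €891.08.
Then at r₁ with €33.41/mo: n₂ = −ln(1 − r₁·B/P)/ln(1+r₁) ≈ 39.17 → 40 more payments.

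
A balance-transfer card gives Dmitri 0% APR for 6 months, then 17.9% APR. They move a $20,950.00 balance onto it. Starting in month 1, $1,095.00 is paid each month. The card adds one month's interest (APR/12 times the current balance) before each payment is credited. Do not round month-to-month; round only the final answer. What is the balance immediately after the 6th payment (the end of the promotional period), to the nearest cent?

$14,380.00

Promo months 1–6 at r₀ = 0%/12 = 0; months 7+ at r₁ = 17.9%/12 = 0.0149167.
After month 6 (no interest yet): B = $20,950.00 − 6·$1,095.00 = $14,380.00.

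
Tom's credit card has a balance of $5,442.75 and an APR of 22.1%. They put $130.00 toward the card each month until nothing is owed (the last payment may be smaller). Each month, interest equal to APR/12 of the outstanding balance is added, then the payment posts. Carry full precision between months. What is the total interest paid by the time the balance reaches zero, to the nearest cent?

$5,059.66

Monthly rate r = 22.1%/12 = 1.84167% = 0.0184167.
Payoff takes n = ⌈−ln(1 − rB₀/P)/ln(1+r)⌉ = ⌈80.786⌉ = 81 payments; the last is $102.41.
Total paid = 80·$130.00 + $102.41 = $10,502.41.
Total interest = total paid − principal = $10,502.41 − $5,442.75 = $5,059.66.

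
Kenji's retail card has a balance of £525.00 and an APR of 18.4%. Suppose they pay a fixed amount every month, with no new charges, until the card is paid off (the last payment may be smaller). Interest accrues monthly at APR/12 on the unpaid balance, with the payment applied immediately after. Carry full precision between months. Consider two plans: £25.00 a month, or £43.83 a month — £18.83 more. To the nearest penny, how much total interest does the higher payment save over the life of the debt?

£53.91

Monthly rate r = 18.4%/12 = 1.53333% = 0.0153333.
At £25.00/mo: n = ⌈−ln(1 − rB₀/P)/ln(1+r)⌉ = 26 payments (last £13.49); total interest = total paid − £525.00 = £113.49.
At £43.83/mo: 14 payments (last £14.79); total interest £59.58.
Interest saved = £113.49 − £59.58 = £53.91.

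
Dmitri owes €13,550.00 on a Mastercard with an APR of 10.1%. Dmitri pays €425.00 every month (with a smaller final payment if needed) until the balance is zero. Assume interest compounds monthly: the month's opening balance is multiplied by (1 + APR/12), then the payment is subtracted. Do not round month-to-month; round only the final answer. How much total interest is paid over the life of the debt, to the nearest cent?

€2,293.52

Monthly rate r = 10.1%/12 = 0.841667% = 0.00841667.
Payoff takes n = ⌈−ln(1 − rB₀/P)/ln(1+r)⌉ = ⌈37.278⌉ = 38 payments; the last is €118.52.
Total paid = 37·€425.00 + €118.52 = €15,843.52.
Total interest = total paid − principal = €15,843.52 − €13,550.00 = €2,293.52.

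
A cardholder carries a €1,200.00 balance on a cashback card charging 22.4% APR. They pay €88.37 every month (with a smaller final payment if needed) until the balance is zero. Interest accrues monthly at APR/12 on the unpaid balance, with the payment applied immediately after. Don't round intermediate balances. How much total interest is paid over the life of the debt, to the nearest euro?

Monthly rate r = 22.4%/12 = 1.86667% = 0.0186667.
Payoff takes n = ⌈−ln(1 − rB₀/P)/ln(1+r)⌉ = ⌈15.806⌉ = 16 payments; the last is €71.39.
Total paid = 15·€88.37 + €71.39 = €1,396.94.
Total interest = total paid − principal = €1,396.94 − €1,200.00 = €196.94.

€197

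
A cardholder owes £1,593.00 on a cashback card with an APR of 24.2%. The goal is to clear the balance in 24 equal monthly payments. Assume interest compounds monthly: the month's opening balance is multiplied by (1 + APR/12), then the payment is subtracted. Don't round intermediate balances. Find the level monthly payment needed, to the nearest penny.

Monthly rate r = 24.2%/12 = 2.01667% = 0.0201667.
Level-payment amortization: P = B₀·r / (1 − (1+r)^(−n)) = 1593.00·0.0201667 / (1 − 1.02017^(−24)).
Denominator 1 − (1+r)^(−24) = 0.380711663.
P = 32.1255 / 0.380711663 ≈ 84.38.

£84.38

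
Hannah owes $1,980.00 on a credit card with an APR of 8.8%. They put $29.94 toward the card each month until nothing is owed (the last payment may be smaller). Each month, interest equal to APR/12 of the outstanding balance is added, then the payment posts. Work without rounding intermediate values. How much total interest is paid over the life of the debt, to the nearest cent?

Monthly rate r = 8.8%/12 = 0.733333% = 0.00733333.
Payoff takes n = ⌈−ln(1 − rB₀/P)/ln(1+r)⌉ = ⌈90.813⌉ = 91 payments; the last is $24.35.
Total paid = 90·$29.94 + $24.35 = $2,718.95.
Total interest = total paid − principal = $2,718.95 − $1,980.00 = $738.95.

$738.95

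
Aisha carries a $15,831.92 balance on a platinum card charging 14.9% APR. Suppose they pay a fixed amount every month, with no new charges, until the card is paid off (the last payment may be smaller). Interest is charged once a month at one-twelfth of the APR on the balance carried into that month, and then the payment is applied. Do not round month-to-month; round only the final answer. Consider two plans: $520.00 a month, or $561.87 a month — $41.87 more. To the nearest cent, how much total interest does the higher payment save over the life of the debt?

$406.19

Monthly rate r = 14.9%/12 = 1.24167% = 0.0124167.
At $520.00/mo: n = ⌈−ln(1 − rB₀/P)/ln(1+r)⌉ = 39 payments (last $251.44); total interest = total paid − $15,831.92 = $4,179.52.
At $561.87/mo: 35 payments (last $501.67); total interest $3,773.33.
Interest saved = $4,179.52 − $3,773.33 = $406.19.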